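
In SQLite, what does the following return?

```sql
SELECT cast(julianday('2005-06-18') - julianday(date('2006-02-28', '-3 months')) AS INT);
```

-163

Adding -3 months to 2006-02-28 gives 2005-11-28.
12 days remain in June 2005 after the 18th (30 − 18).
July 2005: 31 days.
August 2005: 31 days.
September 2005: 30 days.
October 2005: 31 days.
Then 28 days into November 2005.
Total: 12 + 31 + 31 + 30 + 31 + 28 = 163.
The subtraction is earlier − later, so the result is −163 → -163.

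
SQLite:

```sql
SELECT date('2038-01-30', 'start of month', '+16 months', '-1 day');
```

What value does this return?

`start of month` rewinds 2038-01-30 to 2038-01-01.
Adding +16 months to 2038-01-01 gives 2039-05-01.
Going back 1 day from 2039-05-01 reaches 2039-04-30 (last day of April, 30 days).

2039-04-30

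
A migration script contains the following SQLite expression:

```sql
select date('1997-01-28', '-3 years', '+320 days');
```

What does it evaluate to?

1994-12-14

Adding -3 years to 1997-01-28 gives 1994-01-28.
Applying '+320 days' to 1994-01-28: counting 320 days forward gives 1994-12-14.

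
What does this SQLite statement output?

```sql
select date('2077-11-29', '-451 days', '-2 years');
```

Applying '-451 days' to 2077-11-29: counting 451 days back gives 2076-09-04.
Adding -2 years to 2076-09-04 gives 2074-09-04.

2074-09-04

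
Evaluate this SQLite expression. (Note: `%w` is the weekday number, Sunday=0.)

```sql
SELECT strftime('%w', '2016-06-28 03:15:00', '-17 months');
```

First apply '-17 months': 2016-06-28 03:15:00 → 2015-01-28 03:15:00.
2015-01-28 is a Wednesday; with Sunday=0 that is 3.

3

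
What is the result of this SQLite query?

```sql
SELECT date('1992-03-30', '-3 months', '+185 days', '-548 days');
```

Adding -3 months to 1992-03-30 gives 1991-12-30.
Applying '+185 days' to 1991-12-30: counting 185 days forward gives 1992-07-02.
Applying '-548 days' to 1992-07-02: counting 548 days back gives 1991-01-01.

1991-01-01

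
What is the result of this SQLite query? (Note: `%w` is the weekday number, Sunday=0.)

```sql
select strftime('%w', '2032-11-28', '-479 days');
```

First apply '-479 days': 2032-11-28 → 2031-08-07.
2031-08-07 is a Thursday; with Sunday=0 that is 4.

4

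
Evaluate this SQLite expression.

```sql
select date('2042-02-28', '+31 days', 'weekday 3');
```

2042-04-02

February 2042 has 28 days; 0 remain after the 28th, so 1 days reach 2042-03-01.
Advancing 30 more days within March lands on 2042-03-31.
`weekday 3` advances to the next Wednesday; 2042-03-31 is a Monday, so it moves forward to 2042-04-02.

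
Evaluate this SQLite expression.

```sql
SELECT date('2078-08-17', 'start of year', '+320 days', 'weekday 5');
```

`start of year` rewinds 2078-08-17 to 2078-01-01.
Applying '+320 days' to 2078-01-01: counting 320 days forward gives 2078-11-17.
`weekday 5` advances to the next Friday; 2078-11-17 is a Thursday, so it moves forward to 2078-11-18.

2078-11-18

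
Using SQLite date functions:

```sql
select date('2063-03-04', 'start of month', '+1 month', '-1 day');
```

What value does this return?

2063-03-31

`start of month` rewinds 2063-03-04 to 2063-03-01.
Adding +1 month to 2063-03-01 gives 2063-04-01.
Going back 1 day from 2063-04-01 reaches 2063-03-31 (last day of March, 31 days).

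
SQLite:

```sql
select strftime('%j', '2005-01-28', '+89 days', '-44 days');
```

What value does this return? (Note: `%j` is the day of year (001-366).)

First apply '+89 days', '-44 days': 2005-01-28 → 2005-03-14.
Day-of-year for 2005-03-14: days since 2005-01-01 inclusive = 73, zero-padded to 073.

073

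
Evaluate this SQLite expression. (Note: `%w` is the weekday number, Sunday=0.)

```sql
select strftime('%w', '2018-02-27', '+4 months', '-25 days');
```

6

First apply '+4 months', '-25 days': 2018-02-27 → 2018-06-02.
2018-06-02 is a Saturday; with Sunday=0 that is 6.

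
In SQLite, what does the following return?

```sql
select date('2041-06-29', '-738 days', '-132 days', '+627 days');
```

Applying '-738 days' to 2041-06-29: counting 738 days back gives 2039-06-22.
Applying '-132 days' to 2039-06-22: counting 132 days back gives 2039-02-10.
Applying '+627 days' to 2039-02-10: counting 627 days forward gives 2040-10-29.

2040-10-29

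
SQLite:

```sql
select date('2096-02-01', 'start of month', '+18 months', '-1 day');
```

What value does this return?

`start of month` rewinds 2096-02-01 to 2096-02-01.
Adding +18 months to 2096-02-01 gives 2097-08-01.
Going back 1 day from 2097-08-01 reaches 2097-07-31 (last day of July, 31 days).

2097-07-31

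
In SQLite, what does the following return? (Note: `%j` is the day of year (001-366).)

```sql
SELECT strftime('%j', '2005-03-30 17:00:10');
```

089

Day-of-year for 2005-03-30: days since 2005-01-01 inclusive = 89, zero-padded to 089.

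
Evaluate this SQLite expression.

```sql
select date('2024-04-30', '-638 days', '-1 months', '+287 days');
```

2023-04-14

Applying '-638 days' to 2024-04-30: counting 638 days back gives 2022-08-01.
Adding -1 month to 2022-08-01 gives 2022-07-01.
Applying '+287 days' to 2022-07-01: counting 287 days forward gives 2023-04-14.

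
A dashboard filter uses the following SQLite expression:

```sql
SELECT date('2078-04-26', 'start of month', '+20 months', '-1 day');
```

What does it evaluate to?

`start of month` rewinds 2078-04-26 to 2078-04-01.
Adding +20 months to 2078-04-01 gives 2079-12-01.
Going back 1 day from 2079-12-01 reaches 2079-11-30 (last day of November, 30 days).

2079-11-30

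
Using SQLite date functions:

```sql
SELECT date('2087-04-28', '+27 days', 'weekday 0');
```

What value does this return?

April 2087 has 30 days; 2 remain after the 28th, so 3 days reach 2087-05-01.
Advancing 24 more days within May lands on 2087-05-25.
`weekday 0` advances to the next Sunday; 2087-05-25 is already a Sunday, so it stays at 2087-05-25.

2087-05-25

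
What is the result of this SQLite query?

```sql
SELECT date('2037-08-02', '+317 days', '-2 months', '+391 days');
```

Applying '+317 days' to 2037-08-02: counting 317 days forward gives 2038-06-15.
Adding -2 months to 2038-06-15 gives 2038-04-15.
Applying '+391 days' to 2038-04-15: counting 391 days forward gives 2039-05-11.

2039-05-11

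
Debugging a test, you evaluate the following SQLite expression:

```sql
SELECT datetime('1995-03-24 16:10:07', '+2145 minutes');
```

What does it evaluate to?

1995-03-26 03:55:07

2145 minutes = 35h 45m; +2145 minutes from 1995-03-24 16:10:07 is 1995-03-26 03:55:07 (crosses midnight).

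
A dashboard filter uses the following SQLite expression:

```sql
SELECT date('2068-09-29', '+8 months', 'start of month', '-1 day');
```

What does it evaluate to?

Adding +8 months to 2068-09-29 gives 2069-05-29.
`start of month` rewinds 2069-05-29 to 2069-05-01.
Going back 1 day from 2069-05-01 reaches 2069-04-30 (last day of April, 30 days).

2069-04-30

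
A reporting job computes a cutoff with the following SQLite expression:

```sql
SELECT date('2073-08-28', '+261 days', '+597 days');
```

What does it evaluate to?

Applying '+261 days' to 2073-08-28: counting 261 days forward gives 2074-05-16.
Applying '+597 days' to 2074-05-16: counting 597 days forward gives 2076-01-03.

2076-01-03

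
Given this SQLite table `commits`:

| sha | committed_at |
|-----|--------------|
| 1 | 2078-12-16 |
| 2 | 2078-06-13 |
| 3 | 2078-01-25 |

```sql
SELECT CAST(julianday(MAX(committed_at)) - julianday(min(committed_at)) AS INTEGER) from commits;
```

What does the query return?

MIN = 2078-01-25, MAX = 2078-12-16.
6 days remain in January 2078 after the 25th (31 − 25).
Full months from February 2078 through November 2078 contribute their day counts.
Then 16 days into December 2078.
Total: 6 + 28 + 31 + 30 + 31 + 30 + 31 + 31 + 30 + 31 + 30 + 16 = 325.

325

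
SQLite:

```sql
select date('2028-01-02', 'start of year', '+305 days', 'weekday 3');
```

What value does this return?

2028-11-01

`start of year` rewinds 2028-01-02 to 2028-01-01.
Applying '+305 days' to 2028-01-01: counting 305 days forward gives 2028-11-01.
`weekday 3` advances to the next Wednesday; 2028-11-01 is already a Wednesday, so it stays at 2028-11-01.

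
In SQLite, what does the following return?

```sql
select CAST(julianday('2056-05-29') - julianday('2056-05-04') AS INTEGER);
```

Both dates are in May 2056: 29 − 4 = 25.

25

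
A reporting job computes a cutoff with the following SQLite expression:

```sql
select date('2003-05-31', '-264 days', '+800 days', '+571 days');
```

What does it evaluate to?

2006-06-11

Applying '-264 days' to 2003-05-31: counting 264 days back gives 2002-09-09.
Applying '+800 days' to 2002-09-09: counting 800 days forward gives 2004-11-17.
Applying '+571 days' to 2004-11-17: counting 571 days forward gives 2006-06-11.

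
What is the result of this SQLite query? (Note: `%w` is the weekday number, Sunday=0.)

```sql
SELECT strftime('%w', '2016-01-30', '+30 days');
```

First apply '+30 days': 2016-01-30 → 2016-02-29.
2016-02-29 is a Monday; with Sunday=0 that is 1.

1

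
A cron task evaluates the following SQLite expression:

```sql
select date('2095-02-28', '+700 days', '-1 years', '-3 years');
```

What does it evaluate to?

2093-01-28

Applying '+700 days' to 2095-02-28: counting 700 days forward gives 2097-01-28.
Adding -1 year to 2097-01-28 gives 2096-01-28.
Adding -3 years to 2096-01-28 gives 2093-01-28.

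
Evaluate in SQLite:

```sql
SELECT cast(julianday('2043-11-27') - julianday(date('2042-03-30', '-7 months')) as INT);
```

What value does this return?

819

Adding -7 months to 2042-03-30 gives 2041-08-30.
1 day remains in August 2041 after the 30th (31 − 30).
Full months from September 2041 through October 2043 contribute their day counts.
Then 27 days into November 2043.
Total: 1 + 30 + 31 + 30 + 31 + 31 + 28 + 31 + 30 + 31 + 30 + 31 + 31 + 30 + 31 + 30 + 31 + 31 + 28 + 31 + 30 + 31 + 30 + 31 + 31 + 30 + 31 + 27 = 819.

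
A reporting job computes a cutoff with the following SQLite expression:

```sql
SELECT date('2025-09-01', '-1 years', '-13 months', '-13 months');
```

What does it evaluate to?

Adding -1 year to 2025-09-01 gives 2024-09-01.
Adding -13 months to 2024-09-01 gives 2023-08-01.
Adding -13 months to 2023-08-01 gives 2022-07-01.

2022-07-01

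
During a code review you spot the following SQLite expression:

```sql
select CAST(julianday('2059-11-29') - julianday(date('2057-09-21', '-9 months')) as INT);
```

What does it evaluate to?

Adding -9 months to 2057-09-21 gives 2056-12-21.
10 days remain in December 2056 after the 21st (31 − 21).
Full months from January 2057 through October 2059 contribute their day counts.
Then 29 days into November 2059.
Total: 10 + 31 + 28 + 31 + 30 + 31 + 30 + 31 + 31 + 30 + 31 + 30 + 31 + 31 + 28 + 31 + 30 + 31 + 30 + 31 + 31 + 30 + 31 + 30 + 31 + 31 + 28 + 31 + 30 + 31 + 30 + 31 + 31 + 30 + 31 + 29 = 1073.

1073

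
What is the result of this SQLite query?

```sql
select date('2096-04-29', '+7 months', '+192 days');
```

Adding +7 months to 2096-04-29 gives 2096-11-29.
Applying '+192 days' to 2096-11-29: counting 192 days forward gives 2097-06-09.

2097-06-09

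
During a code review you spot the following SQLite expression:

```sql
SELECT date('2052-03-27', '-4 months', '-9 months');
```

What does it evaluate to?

Adding -4 months to 2052-03-27 gives 2051-11-27.
Adding -9 months to 2051-11-27 gives 2051-02-27.

2051-02-27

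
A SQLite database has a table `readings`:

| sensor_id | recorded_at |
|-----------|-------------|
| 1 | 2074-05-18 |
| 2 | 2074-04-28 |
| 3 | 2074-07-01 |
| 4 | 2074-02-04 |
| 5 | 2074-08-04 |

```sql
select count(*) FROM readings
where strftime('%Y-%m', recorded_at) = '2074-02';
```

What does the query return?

Rows with year-month 2074-02: 2074-02-04 → 1.

1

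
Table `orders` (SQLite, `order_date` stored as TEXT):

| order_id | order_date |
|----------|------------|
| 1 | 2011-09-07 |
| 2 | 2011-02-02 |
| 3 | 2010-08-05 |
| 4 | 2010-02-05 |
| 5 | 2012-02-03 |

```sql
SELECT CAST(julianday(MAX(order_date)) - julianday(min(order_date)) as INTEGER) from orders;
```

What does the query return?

MIN = 2010-02-05, MAX = 2012-02-03.
23 days remain in February 2010 after the 5th (28 − 5).
Full months from March 2010 through January 2012 contribute their day counts.
Then 3 days into February 2012.
Total: 23 + 31 + 30 + 31 + 30 + 31 + 31 + 30 + 31 + 30 + 31 + 31 + 28 + 31 + 30 + 31 + 30 + 31 + 31 + 30 + 31 + 30 + 31 + 31 + 3 = 728.

728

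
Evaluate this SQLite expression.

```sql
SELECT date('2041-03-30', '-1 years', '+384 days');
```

Adding -1 year to 2041-03-30 gives 2040-03-30.
Applying '+384 days' to 2040-03-30: counting 384 days forward gives 2041-04-18.

2041-04-18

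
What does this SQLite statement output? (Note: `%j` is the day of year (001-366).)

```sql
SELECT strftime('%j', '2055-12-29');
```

363

Day-of-year for 2055-12-29: days since 2055-01-01 inclusive = 363, zero-padded to 363.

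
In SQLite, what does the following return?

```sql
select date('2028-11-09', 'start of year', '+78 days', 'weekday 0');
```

2028-03-19

`start of year` rewinds 2028-11-09 to 2028-01-01.
Applying '+78 days' to 2028-01-01: counting 78 days forward gives 2028-03-19.
`weekday 0` advances to the next Sunday; 2028-03-19 is already a Sunday, so it stays at 2028-03-19.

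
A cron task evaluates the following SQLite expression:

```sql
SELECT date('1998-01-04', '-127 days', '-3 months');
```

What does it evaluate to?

1997-05-30

Applying '-127 days' to 1998-01-04: counting 127 days back gives 1997-08-30.
Adding -3 months to 1997-08-30 gives 1997-05-30.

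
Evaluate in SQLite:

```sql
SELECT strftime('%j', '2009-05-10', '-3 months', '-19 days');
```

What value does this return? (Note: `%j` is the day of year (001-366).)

022

First apply '-3 months', '-19 days': 2009-05-10 → 2009-01-22.
Day-of-year for 2009-01-22: days since 2009-01-01 inclusive = 22, zero-padded to 022.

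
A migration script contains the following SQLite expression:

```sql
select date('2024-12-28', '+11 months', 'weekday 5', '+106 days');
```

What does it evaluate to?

2026-03-14

Adding +11 months to 2024-12-28 gives 2025-11-28.
`weekday 5` advances to the next Friday; 2025-11-28 is already a Friday, so it stays at 2025-11-28.
Applying '+106 days' to 2025-11-28: counting 106 days forward gives 2026-03-14.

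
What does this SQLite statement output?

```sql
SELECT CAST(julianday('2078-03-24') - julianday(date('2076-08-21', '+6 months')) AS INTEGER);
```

Adding +6 months to 2076-08-21 gives 2077-02-21.
7 days remain in February 2077 after the 21st (28 − 21).
Full months from March 2077 through February 2078 contribute their day counts.
Then 24 days into March 2078.
Total: 7 + 31 + 30 + 31 + 30 + 31 + 31 + 30 + 31 + 30 + 31 + 31 + 28 + 24 = 396.

396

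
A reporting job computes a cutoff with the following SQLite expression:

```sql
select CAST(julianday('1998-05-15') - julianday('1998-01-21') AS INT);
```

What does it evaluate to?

114

10 days remain in January 1998 after the 21st (31 − 21).
February 1998: 28 days.
March 1998: 31 days.
April 1998: 30 days.
Then 15 days into May 1998.
Total: 10 + 28 + 31 + 30 + 15 = 114.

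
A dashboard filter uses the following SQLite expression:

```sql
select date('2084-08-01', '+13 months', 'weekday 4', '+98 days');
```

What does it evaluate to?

2085-12-13

Adding +13 months to 2084-08-01 gives 2085-09-01.
`weekday 4` advances to the next Thursday; 2085-09-01 is a Saturday, so it moves forward to 2085-09-06.
Applying '+98 days' to 2085-09-06: counting 98 days forward gives 2085-12-13.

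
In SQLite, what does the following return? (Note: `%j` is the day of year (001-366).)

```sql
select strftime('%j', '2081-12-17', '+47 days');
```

First apply '+47 days': 2081-12-17 → 2082-02-02.
Day-of-year for 2082-02-02: days since 2082-01-01 inclusive = 33, zero-padded to 033.

033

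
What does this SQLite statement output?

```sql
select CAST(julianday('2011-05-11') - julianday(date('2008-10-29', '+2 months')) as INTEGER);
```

Adding +2 months to 2008-10-29 gives 2008-12-29.
2 days remain in December 2008 after the 29th (31 − 29).
Full months from January 2009 through April 2011 contribute their day counts.
Then 11 days into May 2011.
Total: 2 + 31 + 28 + 31 + 30 + 31 + 30 + 31 + 31 + 30 + 31 + 30 + 31 + 31 + 28 + 31 + 30 + 31 + 30 + 31 + 31 + 30 + 31 + 30 + 31 + 31 + 28 + 31 + 30 + 11 = 863.

863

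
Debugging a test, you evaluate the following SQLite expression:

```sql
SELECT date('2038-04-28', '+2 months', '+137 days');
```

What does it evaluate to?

Adding +2 months to 2038-04-28 gives 2038-06-28.
Applying '+137 days' to 2038-06-28: counting 137 days forward gives 2038-11-12.

2038-11-12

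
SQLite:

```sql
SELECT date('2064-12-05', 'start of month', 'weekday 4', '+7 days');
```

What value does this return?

2064-12-11

`start of month` rewinds 2064-12-05 to 2064-12-01.
`weekday 4` advances to the next Thursday; 2064-12-01 is a Monday, so it moves forward to 2064-12-04.
Advancing 7 more days within December lands on 2064-12-11.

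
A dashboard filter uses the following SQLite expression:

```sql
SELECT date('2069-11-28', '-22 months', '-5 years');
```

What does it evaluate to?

2063-01-28

Adding -22 months to 2069-11-28 gives 2068-01-28.
Adding -5 years to 2068-01-28 gives 2063-01-28.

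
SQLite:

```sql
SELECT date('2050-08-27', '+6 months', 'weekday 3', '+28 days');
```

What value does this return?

Adding +6 months to 2050-08-27 gives 2051-02-27.
`weekday 3` advances to the next Wednesday; 2051-02-27 is a Monday, so it moves forward to 2051-03-01.
Advancing 28 more days within March lands on 2051-03-29.

2051-03-29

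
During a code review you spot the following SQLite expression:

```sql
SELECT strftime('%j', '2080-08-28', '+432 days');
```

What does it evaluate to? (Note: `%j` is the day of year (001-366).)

First apply '+432 days': 2080-08-28 → 2081-11-03.
Day-of-year for 2081-11-03: days since 2081-01-01 inclusive = 307, zero-padded to 307.

307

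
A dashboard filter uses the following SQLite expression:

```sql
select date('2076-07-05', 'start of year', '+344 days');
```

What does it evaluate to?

`start of year` rewinds 2076-07-05 to 2076-01-01.
Applying '+344 days' to 2076-01-01: counting 344 days forward gives 2076-12-10.

2076-12-10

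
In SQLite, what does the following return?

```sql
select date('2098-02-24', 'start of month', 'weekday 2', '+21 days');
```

`start of month` rewinds 2098-02-24 to 2098-02-01.
`weekday 2` advances to the next Tuesday; 2098-02-01 is a Saturday, so it moves forward to 2098-02-04.
Advancing 21 more days within February lands on 2098-02-25.

2098-02-25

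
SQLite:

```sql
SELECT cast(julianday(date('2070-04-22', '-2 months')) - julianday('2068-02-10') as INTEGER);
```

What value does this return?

743

Adding -2 months to 2070-04-22 gives 2070-02-22.
19 days remain in February 2068 after the 10th (29 − 10).
Full months from March 2068 through January 2070 contribute their day counts.
Then 22 days into February 2070.
Total: 19 + 31 + 30 + 31 + 30 + 31 + 31 + 30 + 31 + 30 + 31 + 31 + 28 + 31 + 30 + 31 + 30 + 31 + 31 + 30 + 31 + 30 + 31 + 31 + 22 = 743.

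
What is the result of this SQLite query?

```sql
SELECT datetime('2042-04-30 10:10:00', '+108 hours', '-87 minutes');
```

+108 hours from 2042-04-30 10:10:00 is 2042-05-04 22:10:00 (crosses midnight).
87 minutes = 1h 27m; -87 minutes from 2042-05-04 22:10:00 is 2042-05-04 20:43:00.

2042-05-04 20:43:00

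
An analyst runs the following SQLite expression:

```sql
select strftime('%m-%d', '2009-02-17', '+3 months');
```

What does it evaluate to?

05-17

First apply '+3 months': 2009-02-17 → 2009-05-17.
`%m-%d` extracts the month-day: 05-17.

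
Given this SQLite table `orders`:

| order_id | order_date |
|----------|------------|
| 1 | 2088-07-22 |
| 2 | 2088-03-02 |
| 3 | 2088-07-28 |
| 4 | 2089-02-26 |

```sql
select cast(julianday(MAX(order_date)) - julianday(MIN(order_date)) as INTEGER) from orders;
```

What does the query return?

MIN = 2088-03-02, MAX = 2089-02-26.
29 days remain in March 2088 after the 2nd (31 − 2).
Full months from April 2088 through January 2089 contribute their day counts.
Then 26 days into February 2089.
Total: 29 + 30 + 31 + 30 + 31 + 31 + 30 + 31 + 30 + 31 + 31 + 26 = 361.

361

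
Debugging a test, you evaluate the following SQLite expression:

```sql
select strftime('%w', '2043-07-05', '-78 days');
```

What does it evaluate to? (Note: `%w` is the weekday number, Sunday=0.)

6

First apply '-78 days': 2043-07-05 → 2043-04-18.
2043-04-18 is a Saturday; with Sunday=0 that is 6.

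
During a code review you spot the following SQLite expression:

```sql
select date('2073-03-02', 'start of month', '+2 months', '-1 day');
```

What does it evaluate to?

2073-04-30

`start of month` rewinds 2073-03-02 to 2073-03-01.
Adding +2 months to 2073-03-01 gives 2073-05-01.
Going back 1 day from 2073-05-01 reaches 2073-04-30 (last day of April, 30 days).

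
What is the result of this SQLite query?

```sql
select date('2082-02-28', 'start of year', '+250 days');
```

`start of year` rewinds 2082-02-28 to 2082-01-01.
Applying '+250 days' to 2082-01-01: counting 250 days forward gives 2082-09-08.

2082-09-08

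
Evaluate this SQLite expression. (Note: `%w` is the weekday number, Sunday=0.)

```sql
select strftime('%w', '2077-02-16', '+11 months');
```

0

First apply '+11 months': 2077-02-16 → 2078-01-16.
2078-01-16 is a Sunday; with Sunday=0 that is 0.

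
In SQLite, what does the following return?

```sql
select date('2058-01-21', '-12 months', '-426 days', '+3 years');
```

Adding -12 months to 2058-01-21 gives 2057-01-21.
Applying '-426 days' to 2057-01-21: counting 426 days back gives 2055-11-22.
Adding +3 years to 2055-11-22 gives 2058-11-22.

2058-11-22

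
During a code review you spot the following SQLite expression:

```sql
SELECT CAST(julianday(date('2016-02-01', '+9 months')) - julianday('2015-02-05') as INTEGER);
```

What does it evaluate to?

Adding +9 months to 2016-02-01 gives 2016-11-01.
23 days remain in February 2015 after the 5th (28 − 5).
Full months from March 2015 through October 2016 contribute their day counts.
Then 1 day into November 2016.
Total: 23 + 31 + 30 + 31 + 30 + 31 + 31 + 30 + 31 + 30 + 31 + 31 + 29 + 31 + 30 + 31 + 30 + 31 + 31 + 30 + 31 + 1 = 635.

635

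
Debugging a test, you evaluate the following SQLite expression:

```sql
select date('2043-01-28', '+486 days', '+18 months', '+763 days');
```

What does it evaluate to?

Applying '+486 days' to 2043-01-28: counting 486 days forward gives 2044-05-28.
Adding +18 months to 2044-05-28 gives 2045-11-28.
Applying '+763 days' to 2045-11-28: counting 763 days forward gives 2047-12-31.

2047-12-31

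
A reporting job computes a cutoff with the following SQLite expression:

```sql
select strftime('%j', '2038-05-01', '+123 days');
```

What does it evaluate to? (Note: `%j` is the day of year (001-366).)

First apply '+123 days': 2038-05-01 → 2038-09-01.
Day-of-year for 2038-09-01: days since 2038-01-01 inclusive = 244, zero-padded to 244.

244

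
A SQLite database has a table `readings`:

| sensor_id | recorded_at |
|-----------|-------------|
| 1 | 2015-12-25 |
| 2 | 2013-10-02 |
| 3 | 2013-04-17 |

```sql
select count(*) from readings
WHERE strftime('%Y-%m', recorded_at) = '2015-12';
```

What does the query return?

Rows with year-month 2015-12: 2015-12-25 → 1.

1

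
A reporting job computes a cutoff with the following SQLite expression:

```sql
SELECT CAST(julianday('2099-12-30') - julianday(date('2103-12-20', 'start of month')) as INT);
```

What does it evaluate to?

`start of month` rewinds 2103-12-20 to 2103-12-01.
1 day remains in December 2099 after the 30th (31 − 30).
Full months from January 2100 through November 2103 contribute their day counts.
Then 1 day into December 2103.
Total: 1 + 31 + 28 + 31 + 30 + 31 + 30 + 31 + 31 + 30 + 31 + 30 + 31 + 31 + 28 + 31 + 30 + 31 + 30 + 31 + 31 + 30 + 31 + 30 + 31 + 31 + 28 + 31 + 30 + 31 + 30 + 31 + 31 + 30 + 31 + 30 + 31 + 31 + 28 + 31 + 30 + 31 + 30 + 31 + 31 + 30 + 31 + 30 + 1 = 1431.
The subtraction is earlier − later, so the result is −1431 → -1431.

-1431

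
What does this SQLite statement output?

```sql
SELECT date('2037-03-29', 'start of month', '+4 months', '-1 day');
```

`start of month` rewinds 2037-03-29 to 2037-03-01.
Adding +4 months to 2037-03-01 gives 2037-07-01.
Going back 1 day from 2037-07-01 reaches 2037-06-30 (last day of June, 30 days).

2037-06-30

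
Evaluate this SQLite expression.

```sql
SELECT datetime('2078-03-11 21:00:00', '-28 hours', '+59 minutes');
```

2078-03-10 17:59:00

-28 hours from 2078-03-11 21:00:00 is 2078-03-10 17:00:00 (crosses midnight).
+59 minutes from 2078-03-10 17:00:00 is 2078-03-10 17:59:00.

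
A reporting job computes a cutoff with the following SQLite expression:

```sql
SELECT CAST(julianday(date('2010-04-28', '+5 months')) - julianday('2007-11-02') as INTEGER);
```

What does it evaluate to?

Adding +5 months to 2010-04-28 gives 2010-09-28.
28 days remain in November 2007 after the 2nd (30 − 2).
Full months from December 2007 through August 2010 contribute their day counts.
Then 28 days into September 2010.
Total: 28 + 31 + 31 + 29 + 31 + 30 + 31 + 30 + 31 + 31 + 30 + 31 + 30 + 31 + 31 + 28 + 31 + 30 + 31 + 30 + 31 + 31 + 30 + 31 + 30 + 31 + 31 + 28 + 31 + 30 + 31 + 30 + 31 + 31 + 28 = 1061.

1061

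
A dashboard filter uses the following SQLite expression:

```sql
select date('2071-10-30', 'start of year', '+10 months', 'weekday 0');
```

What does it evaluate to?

`start of year` rewinds 2071-10-30 to 2071-01-01.
Adding +10 months to 2071-01-01 gives 2071-11-01.
`weekday 0` advances to the next Sunday; 2071-11-01 is already a Sunday, so it stays at 2071-11-01.

2071-11-01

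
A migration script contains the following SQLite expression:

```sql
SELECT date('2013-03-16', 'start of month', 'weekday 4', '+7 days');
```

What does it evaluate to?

2013-03-14

`start of month` rewinds 2013-03-16 to 2013-03-01.
`weekday 4` advances to the next Thursday; 2013-03-01 is a Friday, so it moves forward to 2013-03-07.
Advancing 7 more days within March lands on 2013-03-14.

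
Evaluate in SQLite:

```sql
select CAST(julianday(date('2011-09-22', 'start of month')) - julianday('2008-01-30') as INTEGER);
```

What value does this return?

`start of month` rewinds 2011-09-22 to 2011-09-01.
1 day remains in January 2008 after the 30th (31 − 30).
Full months from February 2008 through August 2011 contribute their day counts.
Then 1 day into September 2011.
Total: 1 + 29 + 31 + 30 + 31 + 30 + 31 + 31 + 30 + 31 + 30 + 31 + 31 + 28 + 31 + 30 + 31 + 30 + 31 + 31 + 30 + 31 + 30 + 31 + 31 + 28 + 31 + 30 + 31 + 30 + 31 + 31 + 30 + 31 + 30 + 31 + 31 + 28 + 31 + 30 + 31 + 30 + 31 + 31 + 1 = 1310.

1310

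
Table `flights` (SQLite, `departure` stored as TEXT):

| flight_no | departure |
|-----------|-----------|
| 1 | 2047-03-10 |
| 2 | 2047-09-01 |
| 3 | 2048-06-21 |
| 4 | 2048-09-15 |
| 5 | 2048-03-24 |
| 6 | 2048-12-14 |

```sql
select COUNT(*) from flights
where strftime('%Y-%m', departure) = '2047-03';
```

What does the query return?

Rows with year-month 2047-03: 2047-03-10 → 1.

1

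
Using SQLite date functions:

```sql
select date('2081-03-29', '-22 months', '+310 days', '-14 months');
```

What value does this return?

2079-02-03

Adding -22 months to 2081-03-29 gives 2079-05-29.
Applying '+310 days' to 2079-05-29: counting 310 days forward gives 2080-04-03.
Adding -14 months to 2080-04-03 gives 2079-02-03.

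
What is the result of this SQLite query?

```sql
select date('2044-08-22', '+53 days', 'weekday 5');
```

2044-10-14

Applying '+53 days' to 2044-08-22: counting 53 days forward gives 2044-10-14.
`weekday 5` advances to the next Friday; 2044-10-14 is already a Friday, so it stays at 2044-10-14.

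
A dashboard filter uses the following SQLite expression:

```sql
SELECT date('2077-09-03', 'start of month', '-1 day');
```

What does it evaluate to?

2077-08-31

`start of month` rewinds 2077-09-03 to 2077-09-01.
Going back 1 day from 2077-09-01 reaches 2077-08-31 (last day of August, 31 days).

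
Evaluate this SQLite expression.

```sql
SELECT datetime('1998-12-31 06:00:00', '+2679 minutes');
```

1999-01-02 02:39:00

2679 minutes = 44h 39m; +2679 minutes from 1998-12-31 06:00:00 is 1999-01-02 02:39:00 (crosses midnight).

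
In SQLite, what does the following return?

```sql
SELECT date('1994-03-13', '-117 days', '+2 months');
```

1994-01-16

Applying '-117 days' to 1994-03-13: counting 117 days back gives 1993-11-16.
Adding +2 months to 1993-11-16 gives 1994-01-16.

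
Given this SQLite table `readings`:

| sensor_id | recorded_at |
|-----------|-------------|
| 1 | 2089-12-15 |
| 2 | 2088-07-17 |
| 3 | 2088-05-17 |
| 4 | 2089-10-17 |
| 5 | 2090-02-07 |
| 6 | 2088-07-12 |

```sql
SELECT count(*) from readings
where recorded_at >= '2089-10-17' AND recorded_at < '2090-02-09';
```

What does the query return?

3

Rows in [2089-10-17, 2090-02-09): 2089-12-15, 2089-10-17, 2090-02-07 → 3 rows.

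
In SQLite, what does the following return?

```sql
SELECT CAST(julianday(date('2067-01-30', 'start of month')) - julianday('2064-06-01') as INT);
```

`start of month` rewinds 2067-01-30 to 2067-01-01.
29 days remain in June 2064 after the 1st (30 − 1).
Full months from July 2064 through December 2066 contribute their day counts.
Then 1 day into January 2067.
Total: 29 + 31 + 31 + 30 + 31 + 30 + 31 + 31 + 28 + 31 + 30 + 31 + 30 + 31 + 31 + 30 + 31 + 30 + 31 + 31 + 28 + 31 + 30 + 31 + 30 + 31 + 31 + 30 + 31 + 30 + 31 + 1 = 944.

944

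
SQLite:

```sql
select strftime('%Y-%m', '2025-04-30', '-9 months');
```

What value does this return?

2024-07

First apply '-9 months': 2025-04-30 → 2024-07-30.
`%Y-%m` extracts the year-month: 2024-07.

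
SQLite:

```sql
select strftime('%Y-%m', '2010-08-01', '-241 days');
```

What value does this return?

First apply '-241 days': 2010-08-01 → 2009-12-03.
`%Y-%m` extracts the year-month: 2009-12.

2009-12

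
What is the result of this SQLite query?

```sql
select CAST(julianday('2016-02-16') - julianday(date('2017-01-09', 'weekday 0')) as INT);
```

-334

`weekday 0` advances to the next Sunday; 2017-01-09 is a Monday, so it moves forward to 2017-01-15.
13 days remain in February 2016 after the 16th (29 − 16).
Full months from March 2016 through December 2016 contribute their day counts.
Then 15 days into January 2017.
Total: 13 + 31 + 30 + 31 + 30 + 31 + 31 + 30 + 31 + 30 + 31 + 15 = 334.
The subtraction is earlier − later, so the result is −334 → -334.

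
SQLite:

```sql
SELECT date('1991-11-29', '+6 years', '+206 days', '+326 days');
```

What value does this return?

1999-05-15

Adding +6 years to 1991-11-29 gives 1997-11-29.
Applying '+206 days' to 1997-11-29: counting 206 days forward gives 1998-06-23.
Applying '+326 days' to 1998-06-23: counting 326 days forward gives 1999-05-15.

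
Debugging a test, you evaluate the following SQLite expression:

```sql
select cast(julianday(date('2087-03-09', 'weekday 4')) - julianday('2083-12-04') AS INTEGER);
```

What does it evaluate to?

1195

`weekday 4` advances to the next Thursday; 2087-03-09 is a Sunday, so it moves forward to 2087-03-13.
27 days remain in December 2083 after the 4th (31 − 4).
Full months from January 2084 through February 2087 contribute their day counts.
Then 13 days into March 2087.
Total: 27 + 31 + 29 + 31 + 30 + 31 + 30 + 31 + 31 + 30 + 31 + 30 + 31 + 31 + 28 + 31 + 30 + 31 + 30 + 31 + 31 + 30 + 31 + 30 + 31 + 31 + 28 + 31 + 30 + 31 + 30 + 31 + 31 + 30 + 31 + 30 + 31 + 31 + 28 + 13 = 1195.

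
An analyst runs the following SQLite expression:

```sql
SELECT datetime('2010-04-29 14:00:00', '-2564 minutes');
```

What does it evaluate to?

2564 minutes = 42h 44m; -2564 minutes from 2010-04-29 14:00:00 is 2010-04-27 19:16:00 (crosses midnight).

2010-04-27 19:16:00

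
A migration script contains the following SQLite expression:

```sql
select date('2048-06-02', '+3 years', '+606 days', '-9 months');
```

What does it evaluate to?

Adding +3 years to 2048-06-02 gives 2051-06-02.
Applying '+606 days' to 2051-06-02: counting 606 days forward gives 2053-01-28.
Adding -9 months to 2053-01-28 gives 2052-04-28.

2052-04-28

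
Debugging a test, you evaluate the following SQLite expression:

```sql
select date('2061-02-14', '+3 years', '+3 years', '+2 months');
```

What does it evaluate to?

2067-04-14

Adding +3 years to 2061-02-14 gives 2064-02-14.
Adding +3 years to 2064-02-14 gives 2067-02-14.
Adding +2 months to 2067-02-14 gives 2067-04-14.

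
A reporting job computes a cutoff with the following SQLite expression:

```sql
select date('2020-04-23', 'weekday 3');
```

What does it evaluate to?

2020-04-29

`weekday 3` advances to the next Wednesday; 2020-04-23 is a Thursday, so it moves forward to 2020-04-29.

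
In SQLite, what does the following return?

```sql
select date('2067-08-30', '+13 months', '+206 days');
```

Adding +13 months to 2067-08-30 gives 2068-09-30.
Applying '+206 days' to 2068-09-30: counting 206 days forward gives 2069-04-24.

2069-04-24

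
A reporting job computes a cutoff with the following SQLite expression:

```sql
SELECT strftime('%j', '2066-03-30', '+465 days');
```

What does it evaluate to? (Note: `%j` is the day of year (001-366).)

First apply '+465 days': 2066-03-30 → 2067-07-08.
Day-of-year for 2067-07-08: days since 2067-01-01 inclusive = 189, zero-padded to 189.

189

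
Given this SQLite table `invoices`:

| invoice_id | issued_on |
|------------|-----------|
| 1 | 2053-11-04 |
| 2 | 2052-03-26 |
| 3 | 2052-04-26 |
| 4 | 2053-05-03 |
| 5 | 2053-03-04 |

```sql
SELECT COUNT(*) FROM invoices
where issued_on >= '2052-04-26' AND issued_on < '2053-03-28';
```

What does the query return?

2

Rows in [2052-04-26, 2053-03-28): 2052-04-26, 2053-03-04 → 2 rows.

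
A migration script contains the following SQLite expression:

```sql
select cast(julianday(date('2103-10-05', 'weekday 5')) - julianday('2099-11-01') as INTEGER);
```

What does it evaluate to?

`weekday 5` advances to the next Friday; 2103-10-05 is already a Friday, so it stays at 2103-10-05.
29 days remain in November 2099 after the 1st (30 − 1).
Full months from December 2099 through September 2103 contribute their day counts.
Then 5 days into October 2103.
Total: 29 + 31 + 31 + 28 + 31 + 30 + 31 + 30 + 31 + 31 + 30 + 31 + 30 + 31 + 31 + 28 + 31 + 30 + 31 + 30 + 31 + 31 + 30 + 31 + 30 + 31 + 31 + 28 + 31 + 30 + 31 + 30 + 31 + 31 + 30 + 31 + 30 + 31 + 31 + 28 + 31 + 30 + 31 + 30 + 31 + 31 + 30 + 5 = 1433.

1433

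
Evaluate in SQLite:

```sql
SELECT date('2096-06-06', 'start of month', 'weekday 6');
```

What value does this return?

2096-06-02

`start of month` rewinds 2096-06-06 to 2096-06-01.
`weekday 6` advances to the next Saturday; 2096-06-01 is a Friday, so it moves forward to 2096-06-02.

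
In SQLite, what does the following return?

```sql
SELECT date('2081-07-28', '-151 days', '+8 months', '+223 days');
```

2082-06-07

Applying '-151 days' to 2081-07-28: counting 151 days back gives 2081-02-27.
Adding +8 months to 2081-02-27 gives 2081-10-27.
Applying '+223 days' to 2081-10-27: counting 223 days forward gives 2082-06-07.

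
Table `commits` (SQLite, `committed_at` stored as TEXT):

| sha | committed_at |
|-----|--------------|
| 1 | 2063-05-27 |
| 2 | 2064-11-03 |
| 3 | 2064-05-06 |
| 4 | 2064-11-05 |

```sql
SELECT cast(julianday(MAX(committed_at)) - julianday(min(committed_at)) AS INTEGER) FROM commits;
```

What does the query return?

528

MIN = 2063-05-27, MAX = 2064-11-05.
4 days remain in May 2063 after the 27th (31 − 27).
Full months from June 2063 through October 2064 contribute their day counts.
Then 5 days into November 2064.
Total: 4 + 30 + 31 + 31 + 30 + 31 + 30 + 31 + 31 + 29 + 31 + 30 + 31 + 30 + 31 + 31 + 30 + 31 + 5 = 528.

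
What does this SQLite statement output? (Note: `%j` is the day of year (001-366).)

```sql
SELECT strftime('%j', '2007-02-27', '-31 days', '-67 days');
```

First apply '-31 days', '-67 days': 2007-02-27 → 2006-11-21.
Day-of-year for 2006-11-21: days since 2006-01-01 inclusive = 325, zero-padded to 325.

325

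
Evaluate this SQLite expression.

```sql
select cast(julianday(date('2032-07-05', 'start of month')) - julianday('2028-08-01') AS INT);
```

1430

`start of month` rewinds 2032-07-05 to 2032-07-01.
30 days remain in August 2028 after the 1st (31 − 1).
Full months from September 2028 through June 2032 contribute their day counts.
Then 1 day into July 2032.
Total: 30 + 30 + 31 + 30 + 31 + 31 + 28 + 31 + 30 + 31 + 30 + 31 + 31 + 30 + 31 + 30 + 31 + 31 + 28 + 31 + 30 + 31 + 30 + 31 + 31 + 30 + 31 + 30 + 31 + 31 + 28 + 31 + 30 + 31 + 30 + 31 + 31 + 30 + 31 + 30 + 31 + 31 + 29 + 31 + 30 + 31 + 30 + 1 = 1430.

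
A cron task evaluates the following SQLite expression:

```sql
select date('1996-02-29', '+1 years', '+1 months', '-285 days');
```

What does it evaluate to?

1996-06-20

Adding +1 year to 1996-02-29 targets 1997-02-29, but 1997 is not a leap year, so SQLite normalizes to 1997-03-01.
Adding +1 month to 1997-03-01 gives 1997-04-01.
Applying '-285 days' to 1997-04-01: counting 285 days back gives 1996-06-20.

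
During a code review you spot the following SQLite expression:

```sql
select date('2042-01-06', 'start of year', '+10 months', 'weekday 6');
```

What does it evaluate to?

`start of year` rewinds 2042-01-06 to 2042-01-01.
Adding +10 months to 2042-01-01 gives 2042-11-01.
`weekday 6` advances to the next Saturday; 2042-11-01 is already a Saturday, so it stays at 2042-11-01.

2042-11-01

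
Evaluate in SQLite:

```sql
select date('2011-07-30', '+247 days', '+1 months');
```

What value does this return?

2012-05-02

Applying '+247 days' to 2011-07-30: counting 247 days forward gives 2012-04-02.
Adding +1 month to 2012-04-02 gives 2012-05-02.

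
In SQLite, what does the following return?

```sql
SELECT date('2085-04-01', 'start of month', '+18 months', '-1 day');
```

`start of month` rewinds 2085-04-01 to 2085-04-01.
Adding +18 months to 2085-04-01 gives 2086-10-01.
Going back 1 day from 2086-10-01 reaches 2086-09-30 (last day of September, 30 days).

2086-09-30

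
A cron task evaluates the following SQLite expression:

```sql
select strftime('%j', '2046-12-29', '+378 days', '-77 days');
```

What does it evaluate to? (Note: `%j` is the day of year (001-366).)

299

First apply '+378 days', '-77 days': 2046-12-29 → 2047-10-26.
Day-of-year for 2047-10-26: days since 2047-01-01 inclusive = 299, zero-padded to 299.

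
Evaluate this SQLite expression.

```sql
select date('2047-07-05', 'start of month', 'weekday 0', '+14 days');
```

`start of month` rewinds 2047-07-05 to 2047-07-01.
`weekday 0` advances to the next Sunday; 2047-07-01 is a Monday, so it moves forward to 2047-07-07.
Advancing 14 more days within July lands on 2047-07-21.

2047-07-21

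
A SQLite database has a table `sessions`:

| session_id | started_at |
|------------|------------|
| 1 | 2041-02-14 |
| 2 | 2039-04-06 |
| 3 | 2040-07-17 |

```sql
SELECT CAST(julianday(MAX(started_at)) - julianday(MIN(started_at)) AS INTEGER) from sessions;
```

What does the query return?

680

MIN = 2039-04-06, MAX = 2041-02-14.
24 days remain in April 2039 after the 6th (30 − 6).
Full months from May 2039 through January 2041 contribute their day counts.
Then 14 days into February 2041.
Total: 24 + 31 + 30 + 31 + 31 + 30 + 31 + 30 + 31 + 31 + 29 + 31 + 30 + 31 + 30 + 31 + 31 + 30 + 31 + 30 + 31 + 31 + 14 = 680.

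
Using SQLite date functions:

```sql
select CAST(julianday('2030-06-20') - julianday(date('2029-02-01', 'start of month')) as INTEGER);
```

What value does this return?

504

`start of month` rewinds 2029-02-01 to 2029-02-01.
27 days remain in February 2029 after the 1st (28 − 1).
Full months from March 2029 through May 2030 contribute their day counts.
Then 20 days into June 2030.
Total: 27 + 31 + 30 + 31 + 30 + 31 + 31 + 30 + 31 + 30 + 31 + 31 + 28 + 31 + 30 + 31 + 20 = 504.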